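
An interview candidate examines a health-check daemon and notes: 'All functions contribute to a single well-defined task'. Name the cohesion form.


Reasoning: Best: single purpose
Type: Functional cohesion

Functional cohesion


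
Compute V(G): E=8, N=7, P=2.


Formula: V(G) = E - N + 2P
V(G) = 8 - 7 + 2*2
V(G) = 1 + 4
V(G) = 5

5


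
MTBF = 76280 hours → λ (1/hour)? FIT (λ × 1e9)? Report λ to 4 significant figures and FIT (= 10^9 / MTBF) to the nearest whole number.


Formula: λ = 1 / MTBF; FIT = λ × 1e9 = 1e9 / MTBF
λ = 1 / 76280 ≈ 1.311e-05 failures/hour
FIT = 1e9 / 76280 ≈ 13110 failures per 1e9 hours (nearest whole number)

λ = 1.311e-05 /h, FIT = 13110


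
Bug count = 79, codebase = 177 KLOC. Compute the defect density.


Defect density = defects / KLOC
Defect density = 79 / 177
Defect density = 0.446 defects/KLOC

0.446 defects/KLOC


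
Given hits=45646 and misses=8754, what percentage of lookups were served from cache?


Formula: hit rate = hits / (hits + misses) * 100
hit rate = 45646 / (45646 + 8754) * 100
hit rate = 45646 / 54400 * 100
hit rate = 83.91%

83.91%


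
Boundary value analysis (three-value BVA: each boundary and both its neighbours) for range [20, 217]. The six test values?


Range: [20, 217]
Boundaries: just below min, min, min+1, max-1, max, just above max
Values: [19, 20, 21, 216, 217, 218]

[19, 20, 21, 216, 217, 218]


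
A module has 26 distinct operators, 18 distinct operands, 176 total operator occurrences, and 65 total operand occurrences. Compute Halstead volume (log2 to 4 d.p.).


Formula: V = N * log2(η), where N = N1 + N2 and η = η1 + η2
η = 26 + 18 = 44
N = 176 + 65 = 241
log2(44) ≈ 5.4594
V = 241 * 5.4594 = 1315.72

1315.72


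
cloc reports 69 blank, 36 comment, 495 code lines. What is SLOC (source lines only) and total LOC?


Total LOC = blank + comment + code
Total LOC = 69 + 36 + 495 = 600
SLOC (source only) = code = 495

Total LOC: 600, SLOC: 495


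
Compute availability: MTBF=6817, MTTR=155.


Availability = MTBF / (MTBF + MTTR)
Availability = 6817 / (6817 + 155)
Availability = 6817 / 6972
Availability = 97.7768%

97.7768%


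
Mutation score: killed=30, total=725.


Mutation score = killed / total * 100
Mutation score = 30 / 725 * 100
Mutation score = 4.14%

4.14%


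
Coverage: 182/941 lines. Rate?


Coverage = covered / total * 100
Coverage = 182 / 941 * 100
Coverage = 19.34%

19.34%


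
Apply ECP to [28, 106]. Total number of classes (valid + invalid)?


Valid range: [28, 106]
Class 1: x < 28 — invalid
Class 2: 28 ≤ x ≤ 106 — valid
Class 3: x > 106 — invalid
Total equivalence classes: 3

3 equivalence classes


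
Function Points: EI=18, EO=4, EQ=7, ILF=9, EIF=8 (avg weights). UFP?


UFP = EI*4 + EO*5 + EQ*4 + ILF*10 + EIF*7
UFP = 18*4 + 4*5 + 7*4 + 9*10 + 8*7
UFP = 72 + 20 + 28 + 90 + 56
UFP = 266

266


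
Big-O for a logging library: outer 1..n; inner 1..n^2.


Reasoning: n times n^2
Complexity: O(n^3)

O(n^3)


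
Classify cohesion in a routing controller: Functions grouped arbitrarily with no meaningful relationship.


Reasoning: Worst: random grouping
Type: Coincidental cohesion

Coincidental cohesion


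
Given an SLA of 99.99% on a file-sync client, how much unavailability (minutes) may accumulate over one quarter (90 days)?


Formula: allowed downtime = period * (100 - SLA) / 100
Period (quarter (90 days)) = 129600 minutes
Unavailability fraction = (100 - 99.99) / 100
Allowed downtime = 129600 * (100 - 99.99) / 100
Allowed downtime = 12.96 minutes

12.96 minutes


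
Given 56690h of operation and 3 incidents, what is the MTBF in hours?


Formula: MTBF = Total operating time / Number of failures
MTBF = 56690 / 3
MTBF = 18896.67 hours

18896.67 hours


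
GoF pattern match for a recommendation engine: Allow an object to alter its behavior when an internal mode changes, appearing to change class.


This matches the State pattern

State


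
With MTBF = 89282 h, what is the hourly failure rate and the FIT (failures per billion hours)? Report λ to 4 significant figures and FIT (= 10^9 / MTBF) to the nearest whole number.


Formula: λ = 1 / MTBF; FIT = λ × 1e9 = 1e9 / MTBF
λ = 1 / 89282 ≈ 1.120e-05 failures/hour
FIT = 1e9 / 89282 ≈ 11200 failures per 1e9 hours (nearest whole number)

λ = 1.120e-05 /h, FIT = 11200


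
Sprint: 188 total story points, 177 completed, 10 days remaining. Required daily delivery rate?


Formula: Required rate = Remaining points / Days left
Remaining = 188 - 177 = 11 points
Required rate = 11 / 10 = 1.1 points/day

1.1 points/day


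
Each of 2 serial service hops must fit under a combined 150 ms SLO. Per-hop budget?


Formula: per_stage = total_budget / stages
per_stage = 150 / 2
per_stage = 75.0 ms

75.0 ms


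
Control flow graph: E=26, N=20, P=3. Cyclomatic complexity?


Formula: V(G) = E - N + 2P
V(G) = 26 - 20 + 2*3
V(G) = 6 + 6
V(G) = 12

12


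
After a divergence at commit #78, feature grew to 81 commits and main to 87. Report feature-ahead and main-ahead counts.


Common ancestor: commit #78
feature commits after divergence: 81 - 78 = 3
main commits after divergence: 87 - 78 = 9
feature is 3 commits ahead of main
main is 9 commits ahead of feature

feature ahead: 3, main ahead: 9


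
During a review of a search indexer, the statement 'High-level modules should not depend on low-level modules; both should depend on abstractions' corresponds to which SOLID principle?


This describes the Dependency Inversion Principle (DIP)

Dependency Inversion Principle (DIP)


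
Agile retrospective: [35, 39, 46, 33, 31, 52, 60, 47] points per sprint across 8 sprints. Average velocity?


Formula: Avg velocity = Total points / Number of sprints
Points: [35, 39, 46, 33, 31, 52, 60, 47]
Sum = 35 + 39 + 46 + 33 + 31 + 52 + 60 + 47 = 343
Avg velocity = 343 / 8 = 42.88 points/sprint

42.88 points/sprint


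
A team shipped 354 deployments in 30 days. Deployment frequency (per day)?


Formula: deployments per day = releases / days
= 354 / 30
= 11.8 deploys/day
(equivalently, 82.6 deploys/week)

11.8 deploys/day


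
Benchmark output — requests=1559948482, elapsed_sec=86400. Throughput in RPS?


Formula: throughput = requests / seconds
throughput = 1559948482 / 86400
throughput = 18054.96 requests/second

18054.96 requests/second


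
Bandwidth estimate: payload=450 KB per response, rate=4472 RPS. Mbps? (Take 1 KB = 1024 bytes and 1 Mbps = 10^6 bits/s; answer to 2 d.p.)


Formula: Mbps = payload_bytes * RPS * 8 / 1e6
Payload per request = 450 KB = 450 * 1024 = 460800 bytes
Total bytes/sec = 460800 * 4472 = 2060697600
Total bits/sec = 2060697600 * 8 = 16485580800
Mbps = 16485580800 / 1e6 = 16485.58

16485.58 Mbps


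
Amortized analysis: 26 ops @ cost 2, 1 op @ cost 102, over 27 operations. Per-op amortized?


Formula: Amortized cost = Total cost / Operations
Total cost = (26 * 2) + (1 * 102)
Total cost = 52 + 102 = 154
Amortized = 154 / 27 = 5.7037

5.7037


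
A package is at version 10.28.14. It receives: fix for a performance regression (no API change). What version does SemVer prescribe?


Current: 10.28.14
Change category: 'fix for a performance regression (no API change)' → patch bump
SemVer rule: patch bump → increment PATCH (MAJOR and MINOR unchanged)
New: 10.28.15

10.28.15


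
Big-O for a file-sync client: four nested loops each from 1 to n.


Reasoning: four levels of nesting
Complexity: O(n^4)

O(n^4)


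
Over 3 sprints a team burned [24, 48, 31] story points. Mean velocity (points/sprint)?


Formula: Avg velocity = Total points / Number of sprints
Points: [24, 48, 31]
Sum = 24 + 48 + 31 = 103
Avg velocity = 103 / 3 = 34.33 points/sprint

34.33 points/sprint


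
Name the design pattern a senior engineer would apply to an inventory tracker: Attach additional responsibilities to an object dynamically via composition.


This matches the Decorator pattern

Decorator


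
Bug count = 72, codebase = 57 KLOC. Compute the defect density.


Defect density = defects / KLOC
Defect density = 72 / 57
Defect density = 1.263 defects/KLOC

1.263 defects/KLOC


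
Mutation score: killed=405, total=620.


Mutation score = killed / total * 100
Mutation score = 405 / 620 * 100
Mutation score = 65.32%

65.32%


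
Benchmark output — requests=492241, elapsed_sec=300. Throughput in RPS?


Formula: throughput = requests / seconds
throughput = 492241 / 300
throughput = 1640.8 requests/second

1640.8 requests/second


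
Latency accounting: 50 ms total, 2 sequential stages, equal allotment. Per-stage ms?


Formula: per_stage = total_budget / stages
per_stage = 50 / 2
per_stage = 25.0 ms

25.0 ms


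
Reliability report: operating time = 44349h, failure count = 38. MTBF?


Formula: MTBF = Total operating time / Number of failures
MTBF = 44349 / 38
MTBF = 1167.08 hours

1167.08 hours


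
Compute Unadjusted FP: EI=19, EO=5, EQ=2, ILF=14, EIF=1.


UFP = EI*4 + EO*5 + EQ*4 + ILF*10 + EIF*7
UFP = 19*4 + 5*5 + 2*4 + 14*10 + 1*7
UFP = 76 + 25 + 8 + 140 + 7
UFP = 256

256


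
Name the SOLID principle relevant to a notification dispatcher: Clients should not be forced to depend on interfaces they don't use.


This describes the Interface Segregation Principle (ISP)

Interface Segregation Principle (ISP)


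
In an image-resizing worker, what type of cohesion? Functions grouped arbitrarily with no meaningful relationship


Reasoning: Worst: random grouping
Type: Coincidental cohesion

Coincidental cohesion


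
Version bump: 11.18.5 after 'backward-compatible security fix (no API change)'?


Current: 11.18.5
Change category: 'backward-compatible security fix (no API change)' → patch bump
SemVer rule: patch bump → increment PATCH (MAJOR and MINOR unchanged)
New: 11.18.6

11.18.6


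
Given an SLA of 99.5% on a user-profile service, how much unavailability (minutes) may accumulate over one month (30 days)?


Formula: allowed downtime = period * (100 - SLA) / 100
Period (month (30 days)) = 43200 minutes
Unavailability fraction = (100 - 99.5) / 100
Allowed downtime = 43200 * (100 - 99.5) / 100
Allowed downtime = 216.0 minutes

216.0 minutes


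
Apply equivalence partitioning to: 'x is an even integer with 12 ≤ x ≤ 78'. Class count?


Constraint: even integers in [12, 78]
Class 1: x < 12 — out-of-range invalid
Class 2: x in [12,78] but odd — wrong type invalid
Class 3: x in [12,78] and even — valid
Class 4: x > 78 — out-of-range invalid
Total equivalence classes: 4

4 equivalence classes


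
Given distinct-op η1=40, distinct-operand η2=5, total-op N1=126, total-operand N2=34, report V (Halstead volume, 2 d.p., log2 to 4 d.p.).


Formula: V = N * log2(η), where N = N1 + N2 and η = η1 + η2
η = 40 + 5 = 45
N = 126 + 34 = 160
log2(45) ≈ 5.4919
V = 160 * 5.4919 = 878.70

878.70


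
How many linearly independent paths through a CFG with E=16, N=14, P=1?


Formula: V(G) = E - N + 2P
V(G) = 16 - 14 + 2*1
V(G) = 2 + 2
V(G) = 4

4


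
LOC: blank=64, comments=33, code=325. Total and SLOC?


Total LOC = blank + comment + code
Total LOC = 64 + 33 + 325 = 422
SLOC (source only) = code = 325

Total LOC: 422, SLOC: 325


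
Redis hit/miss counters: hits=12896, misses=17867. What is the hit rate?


Formula: hit rate = hits / (hits + misses) * 100
hit rate = 12896 / (12896 + 17867) * 100
hit rate = 12896 / 30763 * 100
hit rate = 41.92%

41.92%


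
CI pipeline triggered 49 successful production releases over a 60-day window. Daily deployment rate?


Formula: deployments per day = releases / days
= 49 / 60
= 0.817 deploys/day
(equivalently, 5.72 deploys/week)

0.817 deploys/day


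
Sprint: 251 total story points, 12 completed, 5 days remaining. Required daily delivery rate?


Formula: Required rate = Remaining points / Days left
Remaining = 251 - 12 = 239 points
Required rate = 239 / 5 = 47.8 points/day

47.8 points/day


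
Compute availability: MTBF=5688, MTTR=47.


Availability = MTBF / (MTBF + MTTR)
Availability = 5688 / (5688 + 47)
Availability = 5688 / 5735
Availability = 99.1805%

99.1805%


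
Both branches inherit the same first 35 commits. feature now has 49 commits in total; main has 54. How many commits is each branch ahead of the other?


Common ancestor: commit #35
feature commits after divergence: 49 - 35 = 14
main commits after divergence: 54 - 35 = 19
feature is 14 commits ahead of main
main is 19 commits ahead of feature

feature ahead: 14, main ahead: 19


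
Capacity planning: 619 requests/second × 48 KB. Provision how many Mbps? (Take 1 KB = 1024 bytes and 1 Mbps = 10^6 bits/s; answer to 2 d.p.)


Formula: Mbps = payload_bytes * RPS * 8 / 1e6
Payload per request = 48 KB = 48 * 1024 = 49152 bytes
Total bytes/sec = 49152 * 619 = 30425088
Total bits/sec = 30425088 * 8 = 243400704
Mbps = 243400704 / 1e6 = 243.4

243.4 Mbps


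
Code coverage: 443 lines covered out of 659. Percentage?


Coverage = covered / total * 100
Coverage = 443 / 659 * 100
Coverage = 67.22%

67.22%


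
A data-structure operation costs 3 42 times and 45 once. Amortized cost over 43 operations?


Formula: Amortized cost = Total cost / Operations
Total cost = (42 * 3) + (1 * 45)
Total cost = 126 + 45 = 171
Amortized = 171 / 43 = 3.9767

3.9767


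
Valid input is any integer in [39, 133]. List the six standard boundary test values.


Range: [39, 133]
Boundaries: just below min, min, min+1, max-1, max, just above max
Values: [38, 39, 40, 132, 133, 134]

[38, 39, 40, 132, 133, 134]


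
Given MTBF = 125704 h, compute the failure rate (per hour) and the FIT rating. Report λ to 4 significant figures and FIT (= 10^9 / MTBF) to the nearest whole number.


Formula: λ = 1 / MTBF; FIT = λ × 1e9 = 1e9 / MTBF
λ = 1 / 125704 ≈ 7.955e-06 failures/hour
FIT = 1e9 / 125704 ≈ 7955 failures per 1e9 hours (nearest whole number)

λ = 7.955e-06 /h, FIT = 7955


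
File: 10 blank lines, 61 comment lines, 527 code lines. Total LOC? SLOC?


Total LOC = blank + comment + code
Total LOC = 10 + 61 + 527 = 598
SLOC (source only) = code = 527

Total LOC: 598, SLOC: 527


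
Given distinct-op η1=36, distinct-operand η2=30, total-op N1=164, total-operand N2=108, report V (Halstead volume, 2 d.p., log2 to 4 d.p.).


Formula: V = N * log2(η), where N = N1 + N2 and η = η1 + η2
η = 36 + 30 = 66
N = 164 + 108 = 272
log2(66) ≈ 6.0444
V = 272 * 6.0444 = 1644.08

1644.08


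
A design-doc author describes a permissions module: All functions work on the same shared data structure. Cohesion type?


Reasoning: Functions share data
Type: Communicational cohesion

Communicational cohesion


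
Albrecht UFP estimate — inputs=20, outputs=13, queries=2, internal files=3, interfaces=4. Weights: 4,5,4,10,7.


UFP = EI*4 + EO*5 + EQ*4 + ILF*10 + EIF*7
UFP = 20*4 + 13*5 + 2*4 + 3*10 + 4*7
UFP = 80 + 65 + 8 + 30 + 28
UFP = 211

211


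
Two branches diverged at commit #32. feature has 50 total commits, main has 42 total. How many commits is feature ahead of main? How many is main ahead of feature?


Common ancestor: commit #32
feature commits after divergence: 50 - 32 = 18
main commits after divergence: 42 - 32 = 10
feature is 18 commits ahead of main
main is 10 commits ahead of feature

feature ahead: 18, main ahead: 10


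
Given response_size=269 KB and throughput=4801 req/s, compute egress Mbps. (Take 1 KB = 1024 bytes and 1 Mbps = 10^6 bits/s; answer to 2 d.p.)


Formula: Mbps = payload_bytes * RPS * 8 / 1e6
Payload per request = 269 KB = 269 * 1024 = 275456 bytes
Total bytes/sec = 275456 * 4801 = 1322464256
Total bits/sec = 1322464256 * 8 = 10579714048
Mbps = 10579714048 / 1e6 = 10579.71

10579.71 Mbps


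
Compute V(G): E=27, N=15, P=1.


Formula: V(G) = E - N + 2P
V(G) = 27 - 15 + 2*1
V(G) = 12 + 2
V(G) = 14

14


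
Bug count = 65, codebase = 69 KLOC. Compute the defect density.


Defect density = defects / KLOC
Defect density = 65 / 69
Defect density = 0.942 defects/KLOC

0.942 defects/KLOC


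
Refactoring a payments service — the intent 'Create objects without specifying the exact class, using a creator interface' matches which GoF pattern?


This matches the Factory Method pattern

Factory Method


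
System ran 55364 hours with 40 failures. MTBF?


Formula: MTBF = Total operating time / Number of failures
MTBF = 55364 / 40
MTBF = 1384.1 hours

1384.1 hours


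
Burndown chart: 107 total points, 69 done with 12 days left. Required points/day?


Formula: Required rate = Remaining points / Days left
Remaining = 107 - 69 = 38 points
Required rate = 38 / 12 = 3.17 points/day

3.17 points/day


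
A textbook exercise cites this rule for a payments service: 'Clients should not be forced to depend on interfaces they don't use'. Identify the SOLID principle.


This describes the Interface Segregation Principle (ISP)

Interface Segregation Principle (ISP)


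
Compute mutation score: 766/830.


Mutation score = killed / total * 100
Mutation score = 766 / 830 * 100
Mutation score = 92.29%

92.29%


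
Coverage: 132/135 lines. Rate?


Coverage = covered / total * 100
Coverage = 132 / 135 * 100
Coverage = 97.78%

97.78%


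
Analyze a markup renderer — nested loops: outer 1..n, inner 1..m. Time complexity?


Reasoning: product of independent bounds
Complexity: O(n*m)

O(n*m)


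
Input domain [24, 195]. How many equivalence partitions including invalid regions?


Valid range: [24, 195]
Class 1: x < 24 — invalid
Class 2: 24 ≤ x ≤ 195 — valid
Class 3: x > 195 — invalid
Total equivalence classes: 3

3 equivalence classes


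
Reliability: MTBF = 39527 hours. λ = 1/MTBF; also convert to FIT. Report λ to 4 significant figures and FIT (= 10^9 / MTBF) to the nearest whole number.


Formula: λ = 1 / MTBF; FIT = λ × 1e9 = 1e9 / MTBF
λ = 1 / 39527 ≈ 2.530e-05 failures/hour
FIT = 1e9 / 39527 ≈ 25299 failures per 1e9 hours (nearest whole number)

λ = 2.530e-05 /h, FIT = 25299


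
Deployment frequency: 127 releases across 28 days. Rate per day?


Formula: deployments per day = releases / days
= 127 / 28
= 4.536 deploys/day
(equivalently, 31.75 deploys/week)

4.536 deploys/day


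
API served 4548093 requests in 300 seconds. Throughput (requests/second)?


Formula: throughput = requests / seconds
throughput = 4548093 / 300
throughput = 15160.31 requests/second

15160.31 requests/second


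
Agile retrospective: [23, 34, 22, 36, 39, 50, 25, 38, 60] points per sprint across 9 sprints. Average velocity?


Formula: Avg velocity = Total points / Number of sprints
Points: [23, 34, 22, 36, 39, 50, 25, 38, 60]
Sum = 23 + 34 + 22 + 36 + 39 + 50 + 25 + 38 + 60 = 327
Avg velocity = 327 / 9 = 36.33 points/sprint

36.33 points/sprint


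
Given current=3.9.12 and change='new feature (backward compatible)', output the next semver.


Current: 3.9.12
Change category: 'new feature (backward compatible)' → minor bump
SemVer rule: minor bump → increment MINOR, reset PATCH to 0 (MAJOR unchanged)
New: 3.10.0

3.10.0


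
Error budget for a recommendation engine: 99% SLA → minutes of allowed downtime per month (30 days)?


Formula: allowed downtime = period * (100 - SLA) / 100
Period (month (30 days)) = 43200 minutes
Unavailability fraction = (100 - 99.0) / 100
Allowed downtime = 43200 * (100 - 99.0) / 100
Allowed downtime = 432.0 minutes

432.0 minutes


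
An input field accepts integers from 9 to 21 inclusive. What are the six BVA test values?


Range: [9, 21]
Boundaries: just below min, min, min+1, max-1, max, just above max
Values: [8, 9, 10, 20, 21, 22]

[8, 9, 10, 20, 21, 22]


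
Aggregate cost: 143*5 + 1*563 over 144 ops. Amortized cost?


Formula: Amortized cost = Total cost / Operations
Total cost = (143 * 5) + (1 * 563)
Total cost = 715 + 563 = 1278
Amortized = 1278 / 144 = 8.875

8.875


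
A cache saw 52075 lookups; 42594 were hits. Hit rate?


Formula: hit rate = hits / (hits + misses) * 100
hit rate = 42594 / (42594 + 9481) * 100
hit rate = 42594 / 52075 * 100
hit rate = 81.79%

81.79%


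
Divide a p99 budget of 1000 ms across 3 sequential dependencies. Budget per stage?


Formula: per_stage = total_budget / stages
per_stage = 1000 / 3
per_stage = 333.33 ms

333.33 ms


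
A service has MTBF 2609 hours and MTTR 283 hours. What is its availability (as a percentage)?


Availability = MTBF / (MTBF + MTTR)
Availability = 2609 / (2609 + 283)
Availability = 2609 / 2892
Availability = 90.2144%

90.2144%


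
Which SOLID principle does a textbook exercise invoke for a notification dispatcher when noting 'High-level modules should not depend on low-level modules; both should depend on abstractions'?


This describes the Dependency Inversion Principle (DIP)

Dependency Inversion Principle (DIP)


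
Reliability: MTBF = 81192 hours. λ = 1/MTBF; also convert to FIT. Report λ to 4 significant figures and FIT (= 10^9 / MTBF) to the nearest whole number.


Formula: λ = 1 / MTBF; FIT = λ × 1e9 = 1e9 / MTBF
λ = 1 / 81192 ≈ 1.232e-05 failures/hour
FIT = 1e9 / 81192 ≈ 12316 failures per 1e9 hours (nearest whole number)

λ = 1.232e-05 /h, FIT = 12316


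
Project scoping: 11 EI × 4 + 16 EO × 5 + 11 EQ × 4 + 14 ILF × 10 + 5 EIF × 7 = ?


UFP = EI*4 + EO*5 + EQ*4 + ILF*10 + EIF*7
UFP = 11*4 + 16*5 + 11*4 + 14*10 + 5*7
UFP = 44 + 80 + 44 + 140 + 35
UFP = 343

343


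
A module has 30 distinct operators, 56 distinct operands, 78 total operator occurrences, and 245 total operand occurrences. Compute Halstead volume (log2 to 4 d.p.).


Formula: V = N * log2(η), where N = N1 + N2 and η = η1 + η2
η = 30 + 56 = 86
N = 78 + 245 = 323
log2(86) ≈ 6.4263
V = 323 * 6.4263 = 2075.69

2075.69


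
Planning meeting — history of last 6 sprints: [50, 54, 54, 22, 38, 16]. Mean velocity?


Formula: Avg velocity = Total points / Number of sprints
Points: [50, 54, 54, 22, 38, 16]
Sum = 50 + 54 + 54 + 22 + 38 + 16 = 234
Avg velocity = 234 / 6 = 39.0 points/sprint

39.0 points/sprint


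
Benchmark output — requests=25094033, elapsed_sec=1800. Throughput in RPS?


Formula: throughput = requests / seconds
throughput = 25094033 / 1800
throughput = 13941.13 requests/second

13941.13 requests/second


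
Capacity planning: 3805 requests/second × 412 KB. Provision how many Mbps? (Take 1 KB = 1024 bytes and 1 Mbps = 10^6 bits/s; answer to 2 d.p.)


Formula: Mbps = payload_bytes * RPS * 8 / 1e6
Payload per request = 412 KB = 412 * 1024 = 421888 bytes
Total bytes/sec = 421888 * 3805 = 1605283840
Total bits/sec = 1605283840 * 8 = 12842270720
Mbps = 12842270720 / 1e6 = 12842.27

12842.27 Mbps


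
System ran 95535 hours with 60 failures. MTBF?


Formula: MTBF = Total operating time / Number of failures
MTBF = 95535 / 60
MTBF = 1592.25 hours

1592.25 hours


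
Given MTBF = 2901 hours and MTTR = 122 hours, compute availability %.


Availability = MTBF / (MTBF + MTTR)
Availability = 2901 / (2901 + 122)
Availability = 2901 / 3023
Availability = 95.9643%

95.9643%


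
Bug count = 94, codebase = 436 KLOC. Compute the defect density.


Defect density = defects / KLOC
Defect density = 94 / 436
Defect density = 0.216 defects/KLOC

0.216 defects/KLOC


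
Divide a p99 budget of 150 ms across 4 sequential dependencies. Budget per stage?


Formula: per_stage = total_budget / stages
per_stage = 150 / 4
per_stage = 37.5 ms

37.5 ms


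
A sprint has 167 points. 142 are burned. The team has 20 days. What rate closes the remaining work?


Formula: Required rate = Remaining points / Days left
Remaining = 167 - 142 = 25 points
Required rate = 25 / 20 = 1.25 points/day

1.25 points/day


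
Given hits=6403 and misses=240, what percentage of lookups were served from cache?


Formula: hit rate = hits / (hits + misses) * 100
hit rate = 6403 / (6403 + 240) * 100
hit rate = 6403 / 6643 * 100
hit rate = 96.39%

96.39%


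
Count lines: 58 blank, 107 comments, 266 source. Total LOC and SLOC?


Total LOC = blank + comment + code
Total LOC = 58 + 107 + 266 = 431
SLOC (source only) = code = 266

Total LOC: 431, SLOC: 266


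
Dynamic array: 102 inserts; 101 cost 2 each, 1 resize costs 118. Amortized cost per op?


Formula: Amortized cost = Total cost / Operations
Total cost = (101 * 2) + (1 * 118)
Total cost = 202 + 118 = 320
Amortized = 320 / 102 = 3.1373

3.1373


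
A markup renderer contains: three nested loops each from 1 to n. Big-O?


Reasoning: three levels of nesting over n
Complexity: O(n^3)

O(n^3)


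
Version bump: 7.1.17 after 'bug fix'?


Current: 7.1.17
Change category: 'bug fix' → patch bump
SemVer rule: patch bump → increment PATCH (MAJOR and MINOR unchanged)
New: 7.1.18

7.1.18


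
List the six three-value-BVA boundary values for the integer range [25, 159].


Range: [25, 159]
Boundaries: just below min, min, min+1, max-1, max, just above max
Values: [24, 25, 26, 158, 159, 160]

[24, 25, 26, 158, 159, 160]


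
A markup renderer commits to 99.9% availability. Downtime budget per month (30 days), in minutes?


Formula: allowed downtime = period * (100 - SLA) / 100
Period (month (30 days)) = 43200 minutes
Unavailability fraction = (100 - 99.9) / 100
Allowed downtime = 43200 * (100 - 99.9) / 100
Allowed downtime = 43.2 minutes

43.2 minutes


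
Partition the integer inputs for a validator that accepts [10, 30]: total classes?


Valid range: [10, 30]
Class 1: x < 10 — invalid
Class 2: 10 ≤ x ≤ 30 — valid
Class 3: x > 30 — invalid
Total equivalence classes: 3

3 equivalence classes


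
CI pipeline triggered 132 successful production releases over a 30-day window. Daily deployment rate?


Formula: deployments per day = releases / days
= 132 / 30
= 4.4 deploys/day
(equivalently, 30.8 deploys/week)

4.4 deploys/day


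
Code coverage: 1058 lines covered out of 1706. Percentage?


Coverage = covered / total * 100
Coverage = 1058 / 1706 * 100
Coverage = 62.02%

62.02%


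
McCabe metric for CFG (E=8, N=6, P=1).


Formula: V(G) = E - N + 2P
V(G) = 8 - 6 + 2*1
V(G) = 2 + 2
V(G) = 4

4


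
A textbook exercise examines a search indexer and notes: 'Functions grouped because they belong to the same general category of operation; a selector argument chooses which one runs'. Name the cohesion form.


Reasoning: Grouped by category of activity, not by data or sequence
Type: Logical cohesion

Logical cohesion


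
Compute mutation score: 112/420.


Mutation score = killed / total * 100
Mutation score = 112 / 420 * 100
Mutation score = 26.67%

26.67%


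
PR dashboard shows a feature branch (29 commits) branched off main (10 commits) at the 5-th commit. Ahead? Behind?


Common ancestor: commit #5
feature commits after divergence: 29 - 5 = 24
main commits after divergence: 10 - 5 = 5
feature is 24 commits ahead of main
main is 5 commits ahead of feature

feature ahead: 24, main ahead: 5


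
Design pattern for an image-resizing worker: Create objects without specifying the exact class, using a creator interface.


This matches the Factory Method pattern

Factory Method


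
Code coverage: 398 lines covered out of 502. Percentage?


Coverage = covered / total * 100
Coverage = 398 / 502 * 100
Coverage = 79.28%

79.28%


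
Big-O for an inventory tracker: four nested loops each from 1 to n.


Reasoning: four levels of nesting
Complexity: O(n^4)

O(n^4)


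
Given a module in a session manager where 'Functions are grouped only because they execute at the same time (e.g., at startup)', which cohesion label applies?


Reasoning: Related by timing only
Type: Temporal cohesion

Temporal cohesion


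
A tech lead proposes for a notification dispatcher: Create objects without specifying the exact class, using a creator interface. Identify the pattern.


This matches the Factory Method pattern

Factory Method


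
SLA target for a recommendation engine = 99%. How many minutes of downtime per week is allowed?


Formula: allowed downtime = period * (100 - SLA) / 100
Period (week) = 10080 minutes
Unavailability fraction = (100 - 99.0) / 100
Allowed downtime = 10080 * (100 - 99.0) / 100
Allowed downtime = 100.8 minutes

100.8 minutes


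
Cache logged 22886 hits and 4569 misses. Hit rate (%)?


Formula: hit rate = hits / (hits + misses) * 100
hit rate = 22886 / (22886 + 4569) * 100
hit rate = 22886 / 27455 * 100
hit rate = 83.36%

83.36%


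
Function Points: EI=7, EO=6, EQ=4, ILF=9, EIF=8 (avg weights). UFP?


UFP = EI*4 + EO*5 + EQ*4 + ILF*10 + EIF*7
UFP = 7*4 + 6*5 + 4*4 + 9*10 + 8*7
UFP = 28 + 30 + 16 + 90 + 56
UFP = 220

220


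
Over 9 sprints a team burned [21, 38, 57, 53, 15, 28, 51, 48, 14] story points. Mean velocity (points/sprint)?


Formula: Avg velocity = Total points / Number of sprints
Points: [21, 38, 57, 53, 15, 28, 51, 48, 14]
Sum = 21 + 38 + 57 + 53 + 15 + 28 + 51 + 48 + 14 = 325
Avg velocity = 325 / 9 = 36.11 points/sprint

36.11 points/sprint


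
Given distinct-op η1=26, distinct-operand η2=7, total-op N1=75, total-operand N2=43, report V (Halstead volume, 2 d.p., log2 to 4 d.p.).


Formula: V = N * log2(η), where N = N1 + N2 and η = η1 + η2
η = 26 + 7 = 33
N = 75 + 43 = 118
log2(33) ≈ 5.0444
V = 118 * 5.0444 = 595.24

595.24


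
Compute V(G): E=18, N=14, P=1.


Formula: V(G) = E - N + 2P
V(G) = 18 - 14 + 2*1
V(G) = 4 + 2
V(G) = 6

6


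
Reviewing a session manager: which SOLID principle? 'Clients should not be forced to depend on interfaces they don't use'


This describes the Interface Segregation Principle (ISP)

Interface Segregation Principle (ISP)


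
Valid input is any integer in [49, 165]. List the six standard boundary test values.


Range: [49, 165]
Boundaries: just below min, min, min+1, max-1, max, just above max
Values: [48, 49, 50, 164, 165, 166]

[48, 49, 50, 164, 165, 166]


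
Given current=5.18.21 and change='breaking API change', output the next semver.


Current: 5.18.21
Change category: 'breaking API change' → major bump
SemVer rule: major bump → increment MAJOR, reset MINOR and PATCH to 0
New: 6.0.0

6.0.0


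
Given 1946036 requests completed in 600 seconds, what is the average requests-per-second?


Formula: throughput = requests / seconds
throughput = 1946036 / 600
throughput = 3243.39 requests/second

3243.39 requests/second


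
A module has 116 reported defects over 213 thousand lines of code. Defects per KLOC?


Defect density = defects / KLOC
Defect density = 116 / 213
Defect density = 0.545 defects/KLOC

0.545 defects/KLOC


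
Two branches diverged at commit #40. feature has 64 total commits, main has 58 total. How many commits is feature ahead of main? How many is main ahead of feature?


Common ancestor: commit #40
feature commits after divergence: 64 - 40 = 24
main commits after divergence: 58 - 40 = 18
feature is 24 commits ahead of main
main is 18 commits ahead of feature

feature ahead: 24, main ahead: 18


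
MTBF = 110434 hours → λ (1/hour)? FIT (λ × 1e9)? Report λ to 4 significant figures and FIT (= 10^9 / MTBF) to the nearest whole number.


Formula: λ = 1 / MTBF; FIT = λ × 1e9 = 1e9 / MTBF
λ = 1 / 110434 ≈ 9.055e-06 failures/hour
FIT = 1e9 / 110434 ≈ 9055 failures per 1e9 hours (nearest whole number)

λ = 9.055e-06 /h, FIT = 9055


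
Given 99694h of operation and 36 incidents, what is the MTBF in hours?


Formula: MTBF = Total operating time / Number of failures
MTBF = 99694 / 36
MTBF = 2769.28 hours

2769.28 hours


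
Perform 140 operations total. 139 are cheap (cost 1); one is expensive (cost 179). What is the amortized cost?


Formula: Amortized cost = Total cost / Operations
Total cost = (139 * 1) + (1 * 179)
Total cost = 139 + 179 = 318
Amortized = 318 / 140 = 2.2714

2.2714


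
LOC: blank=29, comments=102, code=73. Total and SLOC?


Total LOC = blank + comment + code
Total LOC = 29 + 102 + 73 = 204
SLOC (source only) = code = 73

Total LOC: 204, SLOC: 73


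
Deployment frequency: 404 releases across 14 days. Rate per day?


Formula: deployments per day = releases / days
= 404 / 14
= 28.857 deploys/day
(equivalently, 202.0 deploys/week)

28.857 deploys/day


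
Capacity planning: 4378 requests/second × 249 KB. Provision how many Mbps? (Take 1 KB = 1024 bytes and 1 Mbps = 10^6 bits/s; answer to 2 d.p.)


Formula: Mbps = payload_bytes * RPS * 8 / 1e6
Payload per request = 249 KB = 249 * 1024 = 254976 bytes
Total bytes/sec = 254976 * 4378 = 1116284928
Total bits/sec = 1116284928 * 8 = 8930279424
Mbps = 8930279424 / 1e6 = 8930.28

8930.28 Mbps


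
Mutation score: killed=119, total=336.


Mutation score = killed / total * 100
Mutation score = 119 / 336 * 100
Mutation score = 35.42%

35.42%


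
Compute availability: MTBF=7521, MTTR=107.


Availability = MTBF / (MTBF + MTTR)
Availability = 7521 / (7521 + 107)
Availability = 7521 / 7628
Availability = 98.5973%

98.5973%


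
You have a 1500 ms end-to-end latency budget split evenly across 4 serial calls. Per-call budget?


Formula: per_stage = total_budget / stages
per_stage = 1500 / 4
per_stage = 375.0 ms

375.0 ms


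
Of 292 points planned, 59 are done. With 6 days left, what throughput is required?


Formula: Required rate = Remaining points / Days left
Remaining = 292 - 59 = 233 points
Required rate = 233 / 6 = 38.83 points/day

38.83 points/day


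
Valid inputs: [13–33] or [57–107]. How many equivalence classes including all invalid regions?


Valid ranges: [13,33] and [57,107]
Class 1: x < 13 — invalid
Class 2: 13 ≤ x ≤ 33 — valid
Class 3: 33 < x < 57 — invalid (gap between ranges)
Class 4: 57 ≤ x ≤ 107 — valid
Class 5: x > 107 — invalid
Total equivalence classes: 5

5 equivalence classes


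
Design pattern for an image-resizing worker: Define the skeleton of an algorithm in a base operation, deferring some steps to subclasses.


This matches the Template Method pattern

Template Method


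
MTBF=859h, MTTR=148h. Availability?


Availability = MTBF / (MTBF + MTTR)
Availability = 859 / (859 + 148)
Availability = 859 / 1007
Availability = 85.3029%

85.3029%


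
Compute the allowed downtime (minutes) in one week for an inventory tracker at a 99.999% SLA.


Formula: allowed downtime = period * (100 - SLA) / 100
Period (week) = 10080 minutes
Unavailability fraction = (100 - 99.999) / 100
Allowed downtime = 10080 * (100 - 99.999) / 100
Allowed downtime = 0.1008 minutes

0.1008 minutes


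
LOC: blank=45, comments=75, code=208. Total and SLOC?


Total LOC = blank + comment + code
Total LOC = 45 + 75 + 208 = 328
SLOC (source only) = code = 208

Total LOC: 328, SLOC: 208


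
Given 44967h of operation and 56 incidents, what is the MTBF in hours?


Formula: MTBF = Total operating time / Number of failures
MTBF = 44967 / 56
MTBF = 802.98 hours

802.98 hours


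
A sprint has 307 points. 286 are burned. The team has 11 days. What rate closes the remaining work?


Formula: Required rate = Remaining points / Days left
Remaining = 307 - 286 = 21 points
Required rate = 21 / 11 = 1.91 points/day

1.91 points/day


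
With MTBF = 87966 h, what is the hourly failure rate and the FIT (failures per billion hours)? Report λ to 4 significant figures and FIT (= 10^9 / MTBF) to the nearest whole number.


Formula: λ = 1 / MTBF; FIT = λ × 1e9 = 1e9 / MTBF
λ = 1 / 87966 ≈ 1.137e-05 failures/hour
FIT = 1e9 / 87966 ≈ 11368 failures per 1e9 hours (nearest whole number)

λ = 1.137e-05 /h, FIT = 11368


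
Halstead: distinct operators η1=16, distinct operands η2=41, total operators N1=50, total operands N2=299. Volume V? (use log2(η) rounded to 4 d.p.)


Formula: V = N * log2(η), where N = N1 + N2 and η = η1 + η2
η = 16 + 41 = 57
N = 50 + 299 = 349
log2(57) ≈ 5.8329
V = 349 * 5.8329 = 2035.68

2035.68


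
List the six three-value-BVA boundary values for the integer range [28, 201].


Range: [28, 201]
Boundaries: just below min, min, min+1, max-1, max, just above max
Values: [27, 28, 29, 200, 201, 202]

[27, 28, 29, 200, 201, 202]


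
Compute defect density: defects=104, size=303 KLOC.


Defect density = defects / KLOC
Defect density = 104 / 303
Defect density = 0.343 defects/KLOC

0.343 defects/KLOC


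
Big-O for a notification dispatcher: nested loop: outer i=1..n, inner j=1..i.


Reasoning: triangle: n(n+1)/2 ~ n^2/2
Complexity: O(n^2)

O(n^2)


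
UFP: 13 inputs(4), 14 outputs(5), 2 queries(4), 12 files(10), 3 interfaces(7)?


UFP = EI*4 + EO*5 + EQ*4 + ILF*10 + EIF*7
UFP = 13*4 + 14*5 + 2*4 + 12*10 + 3*7
UFP = 52 + 70 + 8 + 120 + 21
UFP = 271

271


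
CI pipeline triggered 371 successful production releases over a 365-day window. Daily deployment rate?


Formula: deployments per day = releases / days
= 371 / 365
= 1.016 deploys/day
(equivalently, 7.12 deploys/week)

1.016 deploys/day


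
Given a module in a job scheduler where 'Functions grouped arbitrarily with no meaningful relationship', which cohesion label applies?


Reasoning: Worst: random grouping
Type: Coincidental cohesion

Coincidental cohesion


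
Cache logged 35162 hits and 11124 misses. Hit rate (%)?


Formula: hit rate = hits / (hits + misses) * 100
hit rate = 35162 / (35162 + 11124) * 100
hit rate = 35162 / 46286 * 100
hit rate = 75.97%

75.97%


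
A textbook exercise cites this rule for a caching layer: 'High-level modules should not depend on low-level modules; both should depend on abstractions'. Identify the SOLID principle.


This describes the Dependency Inversion Principle (DIP)

Dependency Inversion Principle (DIP)


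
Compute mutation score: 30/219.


Mutation score = killed / total * 100
Mutation score = 30 / 219 * 100
Mutation score = 13.7%

13.7%


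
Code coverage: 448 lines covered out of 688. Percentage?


Coverage = covered / total * 100
Coverage = 448 / 688 * 100
Coverage = 65.12%

65.12%


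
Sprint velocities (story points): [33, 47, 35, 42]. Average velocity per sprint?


Formula: Avg velocity = Total points / Number of sprints
Points: [33, 47, 35, 42]
Sum = 33 + 47 + 35 + 42 = 157
Avg velocity = 157 / 4 = 39.25 points/sprint

39.25 points/sprint


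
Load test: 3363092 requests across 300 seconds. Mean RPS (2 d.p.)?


Formula: throughput = requests / seconds
throughput = 3363092 / 300
throughput = 11210.31 requests/second

11210.31 requests/second


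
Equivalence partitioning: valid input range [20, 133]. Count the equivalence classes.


Valid range: [20, 133]
Class 1: x < 20 — invalid
Class 2: 20 ≤ x ≤ 133 — valid
Class 3: x > 133 — invalid
Total equivalence classes: 3

3 equivalence classes


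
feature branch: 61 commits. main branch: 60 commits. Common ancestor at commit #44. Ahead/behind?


Common ancestor: commit #44
feature commits after divergence: 61 - 44 = 17
main commits after divergence: 60 - 44 = 16
feature is 17 commits ahead of main
main is 16 commits ahead of feature

feature ahead: 17, main ahead: 16


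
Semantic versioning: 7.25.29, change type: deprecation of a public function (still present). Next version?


Current: 7.25.29
Change category: 'deprecation of a public function (still present)' → minor bump
SemVer rule: minor bump → increment MINOR, reset PATCH to 0 (MAJOR unchanged)
New: 7.26.0

7.26.0


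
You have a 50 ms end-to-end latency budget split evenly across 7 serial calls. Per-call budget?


Formula: per_stage = total_budget / stages
per_stage = 50 / 7
per_stage = 7.14 ms

7.14 ms


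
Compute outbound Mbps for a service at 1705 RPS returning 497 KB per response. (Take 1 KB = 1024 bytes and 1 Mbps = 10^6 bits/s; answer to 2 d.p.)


Formula: Mbps = payload_bytes * RPS * 8 / 1e6
Payload per request = 497 KB = 497 * 1024 = 508928 bytes
Total bytes/sec = 508928 * 1705 = 867722240
Total bits/sec = 867722240 * 8 = 6941777920
Mbps = 6941777920 / 1e6 = 6941.78

6941.78 Mbps
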